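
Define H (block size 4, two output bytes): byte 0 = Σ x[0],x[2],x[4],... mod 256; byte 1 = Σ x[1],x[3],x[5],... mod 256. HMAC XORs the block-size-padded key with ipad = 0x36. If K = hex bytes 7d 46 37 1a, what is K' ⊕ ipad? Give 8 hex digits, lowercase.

4b70012c

Key hex bytes 7d 46 37 1a is exactly B = 4 bytes: K' = 7d 46 37 1a.
XOR each byte with 0x36: 7d⊕36=4b, 46⊕36=70, 37⊕36=01, 1a⊕36=2c.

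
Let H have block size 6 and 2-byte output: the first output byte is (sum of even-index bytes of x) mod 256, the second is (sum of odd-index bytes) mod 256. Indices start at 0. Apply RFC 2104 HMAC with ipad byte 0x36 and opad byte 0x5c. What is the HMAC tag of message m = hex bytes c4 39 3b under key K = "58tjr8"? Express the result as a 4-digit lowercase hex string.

Key "58tjr8" = 35 38 74 6a 72 38 is exactly B = 6 bytes: K' = 35 38 74 6a 72 38.
K' ⊕ ipad = 03 0e 42 5c 44 0e.  K' ⊕ opad = 69 64 28 36 2e 64.
Inner input = (K'⊕ipad) ∥ m = 03 0e 42 5c 44 0e ∥ c4 39 3b.
Inner hash: even-index sum = 392 mod 256 = 136; odd-index sum = 177 mod 256 = 177 → 88 b1.
Outer input = (K'⊕opad) ∥ inner = 69 64 28 36 2e 64 ∥ 88 b1.
Outer hash (tag): even-index sum = 327 mod 256 = 71; odd-index sum = 431 mod 256 = 175 → 47 af.

47af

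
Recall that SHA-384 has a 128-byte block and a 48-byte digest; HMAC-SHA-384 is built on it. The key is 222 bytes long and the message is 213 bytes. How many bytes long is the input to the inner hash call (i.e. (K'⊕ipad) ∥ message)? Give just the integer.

341

Key is 222 > 128 bytes, so it is hashed to 48 bytes then zero-padded to 128: |K'| = 128.
Inner input = (K'⊕ipad) ∥ m → 128 + 213 = 341 bytes.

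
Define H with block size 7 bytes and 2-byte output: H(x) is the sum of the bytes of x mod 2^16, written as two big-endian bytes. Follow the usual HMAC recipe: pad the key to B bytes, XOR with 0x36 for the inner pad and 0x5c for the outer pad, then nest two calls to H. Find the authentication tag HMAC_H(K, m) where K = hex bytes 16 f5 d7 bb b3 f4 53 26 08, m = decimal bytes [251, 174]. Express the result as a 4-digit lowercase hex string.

039c

Key hex bytes 16 f5 d7 bb b3 f4 53 26 08 is 9 bytes > B = 7, so hash it first: H(key) = 04 c5, then zero-pad to 7 bytes: K' = 04 c5 00 00 00 00 00.
K' ⊕ ipad = 32 f3 36 36 36 36 36.  K' ⊕ opad = 58 99 5c 5c 5c 5c 5c.
Inner input = (K'⊕ipad) ∥ m = 32 f3 36 36 36 36 36 ∥ fb ae.
Inner hash: sum = 50+243+54+54+54+54+54+251+174 = 988 → 03 dc.
Outer input = (K'⊕opad) ∥ inner = 58 99 5c 5c 5c 5c 5c ∥ 03 dc.
Outer hash (tag): sum = 88+153+92+92+92+92+92+3+220 = 924 → 03 9c.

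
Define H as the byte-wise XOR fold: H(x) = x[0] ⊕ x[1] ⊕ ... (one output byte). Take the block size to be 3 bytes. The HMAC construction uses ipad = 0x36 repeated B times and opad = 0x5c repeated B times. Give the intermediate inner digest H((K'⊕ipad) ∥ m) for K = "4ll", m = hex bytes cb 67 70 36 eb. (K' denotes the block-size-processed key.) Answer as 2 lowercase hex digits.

Key "4ll" = 34 6c 6c is exactly B = 3 bytes: K' = 34 6c 6c.
K' ⊕ ipad = 02 5a 5a.
Inner input = 02 5a 5a ∥ cb 67 70 36 eb.
Inner hash: XOR 02⊕5a⊕5a⊕cb⊕67⊕70⊕36⊕eb = 03.

03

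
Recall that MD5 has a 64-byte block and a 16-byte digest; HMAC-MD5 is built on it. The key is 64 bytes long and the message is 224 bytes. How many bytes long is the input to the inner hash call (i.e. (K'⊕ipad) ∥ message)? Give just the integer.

Key is 64 ≤ 64 bytes, zero-padded: |K'| = 64.
Inner input = (K'⊕ipad) ∥ m → 64 + 224 = 288 bytes.

288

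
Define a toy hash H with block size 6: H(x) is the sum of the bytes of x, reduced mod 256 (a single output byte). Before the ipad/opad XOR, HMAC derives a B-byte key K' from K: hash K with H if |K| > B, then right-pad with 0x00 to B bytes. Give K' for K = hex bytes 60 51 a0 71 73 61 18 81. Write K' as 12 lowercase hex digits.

2f0000000000

|K| = 8 > B = 6, so first hash the key.
H(K): sum = 96+81+160+113+115+97+24+129 = 815; mod 256 = 47 → 2f.
Zero-pad H(K) = 2f to 6 bytes: K' = 2f 00 00 00 00 00.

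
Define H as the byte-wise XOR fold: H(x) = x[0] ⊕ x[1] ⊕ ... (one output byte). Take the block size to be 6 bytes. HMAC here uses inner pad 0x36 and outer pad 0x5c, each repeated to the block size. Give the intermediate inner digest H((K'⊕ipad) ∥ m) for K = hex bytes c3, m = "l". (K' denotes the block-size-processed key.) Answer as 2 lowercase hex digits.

Key hex bytes c3 is 1 byte ≤ B = 6; zero-pad to 6 bytes: K' = c3 00 00 00 00 00.
K' ⊕ ipad = f5 36 36 36 36 36.
Inner input = f5 36 36 36 36 36 ∥ 6c.
Inner hash: XOR f5⊕36⊕36⊕36⊕36⊕36⊕6c = af.

af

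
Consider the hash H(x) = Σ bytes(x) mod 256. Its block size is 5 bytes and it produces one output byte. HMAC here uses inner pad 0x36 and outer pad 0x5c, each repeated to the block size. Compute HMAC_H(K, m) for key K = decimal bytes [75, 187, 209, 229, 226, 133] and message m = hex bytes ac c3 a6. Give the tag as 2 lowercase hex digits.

f1

Key decimal bytes [75, 187, 209, 229, 226, 133] = 4b bb d1 e5 e2 85 is 6 bytes > B = 5, so hash it first: H(key) = 23, then zero-pad to 5 bytes: K' = 23 00 00 00 00.
K' ⊕ ipad = 15 36 36 36 36.  K' ⊕ opad = 7f 5c 5c 5c 5c.
Inner input = (K'⊕ipad) ∥ m = 15 36 36 36 36 ∥ ac c3 a6.
Inner hash: sum = 21+54+54+54+54+172+195+166 = 770; mod 256 = 2 → 02.
Outer input = (K'⊕opad) ∥ inner = 7f 5c 5c 5c 5c ∥ 02.
Outer hash (tag): sum = 127+92+92+92+92+2 = 497; mod 256 = 241 → f1.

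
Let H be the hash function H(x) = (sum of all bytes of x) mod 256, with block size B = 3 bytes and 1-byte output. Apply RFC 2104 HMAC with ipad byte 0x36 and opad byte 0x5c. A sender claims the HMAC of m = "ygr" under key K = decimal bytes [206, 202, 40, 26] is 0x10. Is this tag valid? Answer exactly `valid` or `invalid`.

Key decimal bytes [206, 202, 40, 26] = ce ca 28 1a is 4 bytes > B = 3, so hash it first: H(key) = da, then zero-pad to 3 bytes: K' = da 00 00.
K' ⊕ ipad = ec 36 36; K' ⊕ opad = 86 5c 5c.
Inner hash: sum = 236+54+54+121+103+114 = 682; mod 256 = 170 → aa.
Outer hash (recomputed tag): sum = 134+92+92+170 = 488; mod 256 = 232 → e8.
Recomputed tag = e8; claimed = 10 → mismatch.

invalid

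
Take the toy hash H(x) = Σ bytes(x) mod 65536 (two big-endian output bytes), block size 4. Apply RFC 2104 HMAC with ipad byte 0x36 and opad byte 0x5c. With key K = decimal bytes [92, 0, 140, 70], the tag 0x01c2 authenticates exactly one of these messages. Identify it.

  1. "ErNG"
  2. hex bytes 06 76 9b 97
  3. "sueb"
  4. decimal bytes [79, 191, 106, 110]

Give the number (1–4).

3

Key decimal bytes [92, 0, 140, 70] = 5c 00 8c 46 is exactly B = 4 bytes: K' = 5c 00 8c 46.
K' ⊕ ipad = 6a 36 ba 70; K' ⊕ opad = 00 5c d0 1a.
m1: inner = H(6a 36 ba 70 45 72 4e 47) = 03 16; tag = H(00 5c d0 1a 03 16) = 015f
m2: inner = H(6a 36 ba 70 06 76 9b 97) = 03 78; tag = H(00 5c d0 1a 03 78) = 01c1
m3: inner = H(6a 36 ba 70 73 75 65 62) = 03 79; tag = H(00 5c d0 1a 03 79) = 01c2 ← matches
m4: inner = H(6a 36 ba 70 4f bf 6a 6e) = 03 b0; tag = H(00 5c d0 1a 03 b0) = 01f9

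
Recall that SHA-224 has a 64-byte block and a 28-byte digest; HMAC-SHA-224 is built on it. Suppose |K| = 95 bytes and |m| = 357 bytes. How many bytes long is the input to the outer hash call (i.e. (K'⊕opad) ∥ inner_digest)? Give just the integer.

92

Key is 95 > 64 bytes, so it is hashed to 28 bytes then zero-padded to 64: |K'| = 64.
Outer input = (K'⊕opad) ∥ H(inner) → 64 + 28 = 92 bytes.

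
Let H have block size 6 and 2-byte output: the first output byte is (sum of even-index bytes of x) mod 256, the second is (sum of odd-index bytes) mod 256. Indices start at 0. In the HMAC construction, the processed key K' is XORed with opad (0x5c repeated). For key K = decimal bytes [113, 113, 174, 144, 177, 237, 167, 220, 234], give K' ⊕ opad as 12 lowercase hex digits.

Key decimal bytes [113, 113, 174, 144, 177, 237, 167, 220, 234] = 71 71 ae 90 b1 ed a7 dc ea is 9 bytes > B = 6, so hash it first: H(key) = 61 ca, then zero-pad to 6 bytes: K' = 61 ca 00 00 00 00.
XOR each byte with 0x5c: 61⊕5c=3d, ca⊕5c=96, 00⊕5c=5c, 00⊕5c=5c, 00⊕5c=5c, 00⊕5c=5c.

3d965c5c5c5c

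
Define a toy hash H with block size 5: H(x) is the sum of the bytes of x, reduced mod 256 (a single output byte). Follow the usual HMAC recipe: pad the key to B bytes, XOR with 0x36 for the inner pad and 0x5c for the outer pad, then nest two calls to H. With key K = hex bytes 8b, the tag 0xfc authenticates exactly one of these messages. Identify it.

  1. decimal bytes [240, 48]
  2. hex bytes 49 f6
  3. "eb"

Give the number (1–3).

Key hex bytes 8b is 1 byte ≤ B = 5; zero-pad to 5 bytes: K' = 8b 00 00 00 00.
K' ⊕ ipad = bd 36 36 36 36; K' ⊕ opad = d7 5c 5c 5c 5c.
m1: inner = H(bd 36 36 36 36 f0 30) = b5; tag = H(d7 5c 5c 5c 5c b5) = fc ← matches
m2: inner = H(bd 36 36 36 36 49 f6) = d4; tag = H(d7 5c 5c 5c 5c d4) = 1b
m3: inner = H(bd 36 36 36 36 65 62) = 5c; tag = H(d7 5c 5c 5c 5c 5c) = a3

1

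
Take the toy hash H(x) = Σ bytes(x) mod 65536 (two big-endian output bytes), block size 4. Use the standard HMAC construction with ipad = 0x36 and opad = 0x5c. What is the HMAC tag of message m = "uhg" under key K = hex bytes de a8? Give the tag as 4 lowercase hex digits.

0267

Key hex bytes de a8 is 2 bytes ≤ B = 4; zero-pad to 4 bytes: K' = de a8 00 00.
K' ⊕ ipad = e8 9e 36 36.  K' ⊕ opad = 82 f4 5c 5c.
Inner input = (K'⊕ipad) ∥ m = e8 9e 36 36 ∥ 75 68 67.
Inner hash: sum = 232+158+54+54+117+104+103 = 822 → 03 36.
Outer input = (K'⊕opad) ∥ inner = 82 f4 5c 5c ∥ 03 36.
Outer hash (tag): sum = 130+244+92+92+3+54 = 615 → 02 67.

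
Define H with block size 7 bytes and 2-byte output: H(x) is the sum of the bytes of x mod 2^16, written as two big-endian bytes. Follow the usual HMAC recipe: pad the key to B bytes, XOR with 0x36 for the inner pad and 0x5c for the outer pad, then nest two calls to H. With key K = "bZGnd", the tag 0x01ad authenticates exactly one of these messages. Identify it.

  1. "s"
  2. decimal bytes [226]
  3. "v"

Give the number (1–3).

2

Key "bZGnd" = 62 5a 47 6e 64 is 5 bytes ≤ B = 7; zero-pad to 7 bytes: K' = 62 5a 47 6e 64 00 00.
K' ⊕ ipad = 54 6c 71 58 52 36 36; K' ⊕ opad = 3e 06 1b 32 38 5c 5c.
m1: inner = H(54 6c 71 58 52 36 36 73) = 02 ba; tag = H(3e 06 1b 32 38 5c 5c 02 ba) = 023d
m2: inner = H(54 6c 71 58 52 36 36 e2) = 03 29; tag = H(3e 06 1b 32 38 5c 5c 03 29) = 01ad ← matches
m3: inner = H(54 6c 71 58 52 36 36 76) = 02 bd; tag = H(3e 06 1b 32 38 5c 5c 02 bd) = 0240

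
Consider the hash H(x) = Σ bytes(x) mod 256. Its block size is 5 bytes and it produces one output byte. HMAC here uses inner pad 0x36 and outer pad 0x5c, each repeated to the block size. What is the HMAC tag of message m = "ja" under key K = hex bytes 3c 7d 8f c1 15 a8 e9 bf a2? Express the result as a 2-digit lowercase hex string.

85

Key hex bytes 3c 7d 8f c1 15 a8 e9 bf a2 is 9 bytes > B = 5, so hash it first: H(key) = 10, then zero-pad to 5 bytes: K' = 10 00 00 00 00.
K' ⊕ ipad = 26 36 36 36 36.  K' ⊕ opad = 4c 5c 5c 5c 5c.
Inner input = (K'⊕ipad) ∥ m = 26 36 36 36 36 ∥ 6a 61.
Inner hash: sum = 38+54+54+54+54+106+97 = 457; mod 256 = 201 → c9.
Outer input = (K'⊕opad) ∥ inner = 4c 5c 5c 5c 5c ∥ c9.
Outer hash (tag): sum = 76+92+92+92+92+201 = 645; mod 256 = 133 → 85.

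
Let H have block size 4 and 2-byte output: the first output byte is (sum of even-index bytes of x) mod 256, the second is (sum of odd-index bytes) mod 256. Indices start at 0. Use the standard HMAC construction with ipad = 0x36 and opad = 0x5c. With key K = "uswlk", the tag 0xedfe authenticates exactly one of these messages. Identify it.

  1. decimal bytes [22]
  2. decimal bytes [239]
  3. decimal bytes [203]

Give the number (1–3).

2

Key "uswlk" = 75 73 77 6c 6b is 5 bytes > B = 4, so hash it first: H(key) = 57 df, then zero-pad to 4 bytes: K' = 57 df 00 00.
K' ⊕ ipad = 61 e9 36 36; K' ⊕ opad = 0b 83 5c 5c.
m1: inner = H(61 e9 36 36 16) = ad 1f; tag = H(0b 83 5c 5c ad 1f) = 14fe
m2: inner = H(61 e9 36 36 ef) = 86 1f; tag = H(0b 83 5c 5c 86 1f) = edfe ← matches
m3: inner = H(61 e9 36 36 cb) = 62 1f; tag = H(0b 83 5c 5c 62 1f) = c9fe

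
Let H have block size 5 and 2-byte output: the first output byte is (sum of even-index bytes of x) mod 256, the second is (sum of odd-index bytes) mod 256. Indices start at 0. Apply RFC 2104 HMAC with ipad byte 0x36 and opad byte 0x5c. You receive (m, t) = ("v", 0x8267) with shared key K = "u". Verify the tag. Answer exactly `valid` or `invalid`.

invalid

Key "u" = 75 is 1 byte ≤ B = 5; zero-pad to 5 bytes: K' = 75 00 00 00 00.
K' ⊕ ipad = 43 36 36 36 36; K' ⊕ opad = 29 5c 5c 5c 5c.
Inner hash: even-index sum = 175 mod 256 = 175; odd-index sum = 226 mod 256 = 226 → af e2.
Outer hash (recomputed tag): even-index sum = 451 mod 256 = 195; odd-index sum = 359 mod 256 = 103 → c3 67.
Recomputed tag = c367; claimed = 8267 → mismatch.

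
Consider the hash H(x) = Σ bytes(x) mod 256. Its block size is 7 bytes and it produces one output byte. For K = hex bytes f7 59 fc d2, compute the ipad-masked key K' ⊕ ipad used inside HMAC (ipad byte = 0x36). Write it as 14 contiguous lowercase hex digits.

c16fcae4363636

Key hex bytes f7 59 fc d2 is 4 bytes ≤ B = 7; zero-pad to 7 bytes: K' = f7 59 fc d2 00 00 00.
XOR each byte with 0x36: f7⊕36=c1, 59⊕36=6f, fc⊕36=ca, d2⊕36=e4, 00⊕36=36, 00⊕36=36, 00⊕36=36.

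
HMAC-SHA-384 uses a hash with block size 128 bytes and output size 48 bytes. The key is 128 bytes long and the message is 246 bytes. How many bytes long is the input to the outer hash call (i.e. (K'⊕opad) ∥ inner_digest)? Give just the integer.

176

Key is 128 ≤ 128 bytes, zero-padded: |K'| = 128.
Outer input = (K'⊕opad) ∥ H(inner) → 128 + 48 = 176 bytes.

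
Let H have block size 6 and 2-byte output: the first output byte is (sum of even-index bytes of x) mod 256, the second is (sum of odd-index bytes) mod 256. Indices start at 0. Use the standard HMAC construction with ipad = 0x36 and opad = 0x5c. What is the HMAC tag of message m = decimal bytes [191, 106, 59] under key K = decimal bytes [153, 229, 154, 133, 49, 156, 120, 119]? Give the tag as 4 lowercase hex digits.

Key decimal bytes [153, 229, 154, 133, 49, 156, 120, 119] = 99 e5 9a 85 31 9c 78 77 is 8 bytes > B = 6, so hash it first: H(key) = dc 7d, then zero-pad to 6 bytes: K' = dc 7d 00 00 00 00.
K' ⊕ ipad = ea 4b 36 36 36 36.  K' ⊕ opad = 80 21 5c 5c 5c 5c.
Inner input = (K'⊕ipad) ∥ m = ea 4b 36 36 36 36 ∥ bf 6a 3b.
Inner hash: even-index sum = 592 mod 256 = 80; odd-index sum = 289 mod 256 = 33 → 50 21.
Outer input = (K'⊕opad) ∥ inner = 80 21 5c 5c 5c 5c ∥ 50 21.
Outer hash (tag): even-index sum = 392 mod 256 = 136; odd-index sum = 250 mod 256 = 250 → 88 fa.

88fa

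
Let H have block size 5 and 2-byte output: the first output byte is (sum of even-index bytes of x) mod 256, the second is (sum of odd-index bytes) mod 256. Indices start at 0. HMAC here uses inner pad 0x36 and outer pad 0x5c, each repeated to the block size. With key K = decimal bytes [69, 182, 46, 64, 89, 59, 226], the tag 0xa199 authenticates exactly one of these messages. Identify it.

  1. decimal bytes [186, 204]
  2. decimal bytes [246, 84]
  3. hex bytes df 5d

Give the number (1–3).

Key decimal bytes [69, 182, 46, 64, 89, 59, 226] = 45 b6 2e 40 59 3b e2 is 7 bytes > B = 5, so hash it first: H(key) = ae 31, then zero-pad to 5 bytes: K' = ae 31 00 00 00.
K' ⊕ ipad = 98 07 36 36 36; K' ⊕ opad = f2 6d 5c 5c 5c.
m1: inner = H(98 07 36 36 36 ba cc) = d0 f7; tag = H(f2 6d 5c 5c 5c d0 f7) = a199 ← matches
m2: inner = H(98 07 36 36 36 f6 54) = 58 33; tag = H(f2 6d 5c 5c 5c 58 33) = dd21
m3: inner = H(98 07 36 36 36 df 5d) = 61 1c; tag = H(f2 6d 5c 5c 5c 61 1c) = c62a

1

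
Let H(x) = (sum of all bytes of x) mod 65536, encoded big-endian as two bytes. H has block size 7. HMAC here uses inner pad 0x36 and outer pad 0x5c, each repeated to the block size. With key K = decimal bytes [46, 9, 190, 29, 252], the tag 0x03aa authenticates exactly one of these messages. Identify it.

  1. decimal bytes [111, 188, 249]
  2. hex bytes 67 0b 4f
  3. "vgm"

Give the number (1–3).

1

Key decimal bytes [46, 9, 190, 29, 252] = 2e 09 be 1d fc is 5 bytes ≤ B = 7; zero-pad to 7 bytes: K' = 2e 09 be 1d fc 00 00.
K' ⊕ ipad = 18 3f 88 2b ca 36 36; K' ⊕ opad = 72 55 e2 41 a0 5c 5c.
m1: inner = H(18 3f 88 2b ca 36 36 6f bc f9) = 04 64; tag = H(72 55 e2 41 a0 5c 5c 04 64) = 03aa ← matches
m2: inner = H(18 3f 88 2b ca 36 36 67 0b 4f) = 03 01; tag = H(72 55 e2 41 a0 5c 5c 03 01) = 0346
m3: inner = H(18 3f 88 2b ca 36 36 76 67 6d) = 03 8a; tag = H(72 55 e2 41 a0 5c 5c 03 8a) = 03cf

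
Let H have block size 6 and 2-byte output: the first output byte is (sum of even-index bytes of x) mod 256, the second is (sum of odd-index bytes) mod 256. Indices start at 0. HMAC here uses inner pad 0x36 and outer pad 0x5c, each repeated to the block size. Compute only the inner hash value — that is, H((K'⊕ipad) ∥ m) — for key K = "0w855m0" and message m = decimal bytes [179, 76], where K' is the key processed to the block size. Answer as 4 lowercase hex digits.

1ae7

Key "0w855m0" = 30 77 38 35 35 6d 30 is 7 bytes > B = 6, so hash it first: H(key) = cd 19, then zero-pad to 6 bytes: K' = cd 19 00 00 00 00.
K' ⊕ ipad = fb 2f 36 36 36 36.
Inner input = fb 2f 36 36 36 36 ∥ b3 4c.
Inner hash: even-index sum = 538 mod 256 = 26; odd-index sum = 231 mod 256 = 231 → 1a e7.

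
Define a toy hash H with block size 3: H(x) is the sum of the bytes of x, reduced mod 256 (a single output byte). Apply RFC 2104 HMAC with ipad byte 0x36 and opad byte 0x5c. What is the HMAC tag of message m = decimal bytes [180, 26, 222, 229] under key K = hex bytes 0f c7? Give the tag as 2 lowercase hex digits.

Key hex bytes 0f c7 is 2 bytes ≤ B = 3; zero-pad to 3 bytes: K' = 0f c7 00.
K' ⊕ ipad = 39 f1 36.  K' ⊕ opad = 53 9b 5c.
Inner input = (K'⊕ipad) ∥ m = 39 f1 36 ∥ b4 1a de e5.
Inner hash: sum = 57+241+54+180+26+222+229 = 1009; mod 256 = 241 → f1.
Outer input = (K'⊕opad) ∥ inner = 53 9b 5c ∥ f1.
Outer hash (tag): sum = 83+155+92+241 = 571; mod 256 = 59 → 3b.

3b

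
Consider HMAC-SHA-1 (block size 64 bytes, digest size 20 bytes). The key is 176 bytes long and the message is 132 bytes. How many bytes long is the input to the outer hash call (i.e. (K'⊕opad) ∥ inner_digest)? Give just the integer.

84

Key is 176 > 64 bytes, so it is hashed to 20 bytes then zero-padded to 64: |K'| = 64.
Outer input = (K'⊕opad) ∥ H(inner) → 64 + 20 = 84 bytes.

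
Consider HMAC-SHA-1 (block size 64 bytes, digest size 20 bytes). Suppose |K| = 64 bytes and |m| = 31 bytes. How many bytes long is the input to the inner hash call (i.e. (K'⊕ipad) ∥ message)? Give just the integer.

Key is 64 ≤ 64 bytes, zero-padded: |K'| = 64.
Inner input = (K'⊕ipad) ∥ m → 64 + 31 = 95 bytes.

95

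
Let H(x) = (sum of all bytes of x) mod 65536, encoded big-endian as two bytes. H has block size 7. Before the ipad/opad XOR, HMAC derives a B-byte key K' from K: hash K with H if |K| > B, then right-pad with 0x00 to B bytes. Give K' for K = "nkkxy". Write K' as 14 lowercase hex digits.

6e6b6b78790000

Key "nkkxy" = 6e 6b 6b 78 79 is 5 bytes ≤ B = 7; zero-pad to 7 bytes: K' = 6e 6b 6b 78 79 00 00.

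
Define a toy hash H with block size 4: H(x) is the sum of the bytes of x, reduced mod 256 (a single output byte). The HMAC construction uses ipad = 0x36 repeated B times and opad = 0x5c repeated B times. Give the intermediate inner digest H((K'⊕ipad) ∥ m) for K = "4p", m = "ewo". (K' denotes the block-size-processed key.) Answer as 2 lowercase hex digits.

ff

Key "4p" = 34 70 is 2 bytes ≤ B = 4; zero-pad to 4 bytes: K' = 34 70 00 00.
K' ⊕ ipad = 02 46 36 36.
Inner input = 02 46 36 36 ∥ 65 77 6f.
Inner hash: sum = 2+70+54+54+101+119+111 = 511; mod 256 = 255 → ff.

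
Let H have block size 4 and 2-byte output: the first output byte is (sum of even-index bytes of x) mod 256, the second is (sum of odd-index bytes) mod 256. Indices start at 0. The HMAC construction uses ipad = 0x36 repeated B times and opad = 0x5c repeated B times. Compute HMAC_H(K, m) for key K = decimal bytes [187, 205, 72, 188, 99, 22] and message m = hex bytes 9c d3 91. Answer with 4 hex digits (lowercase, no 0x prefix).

49d1

Key decimal bytes [187, 205, 72, 188, 99, 22] = bb cd 48 bc 63 16 is 6 bytes > B = 4, so hash it first: H(key) = 66 9f, then zero-pad to 4 bytes: K' = 66 9f 00 00.
K' ⊕ ipad = 50 a9 36 36.  K' ⊕ opad = 3a c3 5c 5c.
Inner input = (K'⊕ipad) ∥ m = 50 a9 36 36 ∥ 9c d3 91.
Inner hash: even-index sum = 435 mod 256 = 179; odd-index sum = 434 mod 256 = 178 → b3 b2.
Outer input = (K'⊕opad) ∥ inner = 3a c3 5c 5c ∥ b3 b2.
Outer hash (tag): even-index sum = 329 mod 256 = 73; odd-index sum = 465 mod 256 = 209 → 49 d1.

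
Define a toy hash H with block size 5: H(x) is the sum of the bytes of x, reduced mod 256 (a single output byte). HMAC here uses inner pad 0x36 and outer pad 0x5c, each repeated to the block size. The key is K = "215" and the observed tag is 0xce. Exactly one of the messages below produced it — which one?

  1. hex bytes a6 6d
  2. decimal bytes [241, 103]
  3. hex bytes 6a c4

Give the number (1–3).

Key "215" = 32 31 35 is 3 bytes ≤ B = 5; zero-pad to 5 bytes: K' = 32 31 35 00 00.
K' ⊕ ipad = 04 07 03 36 36; K' ⊕ opad = 6e 6d 69 5c 5c.
m1: inner = H(04 07 03 36 36 a6 6d) = 8d; tag = H(6e 6d 69 5c 5c 8d) = 89
m2: inner = H(04 07 03 36 36 f1 67) = d2; tag = H(6e 6d 69 5c 5c d2) = ce ← matches
m3: inner = H(04 07 03 36 36 6a c4) = a8; tag = H(6e 6d 69 5c 5c a8) = a4

2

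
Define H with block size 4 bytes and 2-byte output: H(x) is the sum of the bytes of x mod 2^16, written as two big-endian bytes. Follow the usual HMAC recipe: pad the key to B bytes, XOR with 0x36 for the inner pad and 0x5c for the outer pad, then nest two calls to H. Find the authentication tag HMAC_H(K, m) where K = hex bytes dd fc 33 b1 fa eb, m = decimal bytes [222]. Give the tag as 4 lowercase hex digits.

Key hex bytes dd fc 33 b1 fa eb is 6 bytes > B = 4, so hash it first: H(key) = 04 a2, then zero-pad to 4 bytes: K' = 04 a2 00 00.
K' ⊕ ipad = 32 94 36 36.  K' ⊕ opad = 58 fe 5c 5c.
Inner input = (K'⊕ipad) ∥ m = 32 94 36 36 ∥ de.
Inner hash: sum = 50+148+54+54+222 = 528 → 02 10.
Outer input = (K'⊕opad) ∥ inner = 58 fe 5c 5c ∥ 02 10.
Outer hash (tag): sum = 88+254+92+92+2+16 = 544 → 02 20.

0220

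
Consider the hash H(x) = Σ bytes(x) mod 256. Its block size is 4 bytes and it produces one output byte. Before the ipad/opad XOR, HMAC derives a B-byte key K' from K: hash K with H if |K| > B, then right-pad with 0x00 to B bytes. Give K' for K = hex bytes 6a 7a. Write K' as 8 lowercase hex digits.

6a7a0000

Key hex bytes 6a 7a is 2 bytes ≤ B = 4; zero-pad to 4 bytes: K' = 6a 7a 00 00.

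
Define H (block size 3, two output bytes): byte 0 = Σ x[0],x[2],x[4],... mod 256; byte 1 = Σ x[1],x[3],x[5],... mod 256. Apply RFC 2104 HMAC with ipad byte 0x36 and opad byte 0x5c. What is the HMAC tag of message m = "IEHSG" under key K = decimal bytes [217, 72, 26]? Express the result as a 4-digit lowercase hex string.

Key decimal bytes [217, 72, 26] = d9 48 1a is exactly B = 3 bytes: K' = d9 48 1a.
K' ⊕ ipad = ef 7e 2c.  K' ⊕ opad = 85 14 46.
Inner input = (K'⊕ipad) ∥ m = ef 7e 2c ∥ 49 45 48 53 47.
Inner hash: even-index sum = 435 mod 256 = 179; odd-index sum = 342 mod 256 = 86 → b3 56.
Outer input = (K'⊕opad) ∥ inner = 85 14 46 ∥ b3 56.
Outer hash (tag): even-index sum = 289 mod 256 = 33; odd-index sum = 199 mod 256 = 199 → 21 c7.

21c7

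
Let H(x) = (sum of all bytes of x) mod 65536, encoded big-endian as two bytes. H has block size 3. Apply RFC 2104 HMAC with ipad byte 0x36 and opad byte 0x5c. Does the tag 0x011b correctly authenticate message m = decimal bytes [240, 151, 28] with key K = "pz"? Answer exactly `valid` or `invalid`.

valid

Key "pz" = 70 7a is 2 bytes ≤ B = 3; zero-pad to 3 bytes: K' = 70 7a 00.
K' ⊕ ipad = 46 4c 36; K' ⊕ opad = 2c 26 5c.
Inner hash: sum = 70+76+54+240+151+28 = 619 → 02 6b.
Outer hash (recomputed tag): sum = 44+38+92+2+107 = 283 → 01 1b.
Recomputed tag = 011b; claimed = 011b → match.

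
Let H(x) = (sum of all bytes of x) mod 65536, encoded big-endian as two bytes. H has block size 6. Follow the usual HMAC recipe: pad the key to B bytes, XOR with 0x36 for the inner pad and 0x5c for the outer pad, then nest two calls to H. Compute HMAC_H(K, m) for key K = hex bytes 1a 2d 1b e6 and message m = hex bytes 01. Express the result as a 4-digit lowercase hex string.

0322

Key hex bytes 1a 2d 1b e6 is 4 bytes ≤ B = 6; zero-pad to 6 bytes: K' = 1a 2d 1b e6 00 00.
K' ⊕ ipad = 2c 1b 2d d0 36 36.  K' ⊕ opad = 46 71 47 ba 5c 5c.
Inner input = (K'⊕ipad) ∥ m = 2c 1b 2d d0 36 36 ∥ 01.
Inner hash: sum = 44+27+45+208+54+54+1 = 433 → 01 b1.
Outer input = (K'⊕opad) ∥ inner = 46 71 47 ba 5c 5c ∥ 01 b1.
Outer hash (tag): sum = 70+113+71+186+92+92+1+177 = 802 → 03 22.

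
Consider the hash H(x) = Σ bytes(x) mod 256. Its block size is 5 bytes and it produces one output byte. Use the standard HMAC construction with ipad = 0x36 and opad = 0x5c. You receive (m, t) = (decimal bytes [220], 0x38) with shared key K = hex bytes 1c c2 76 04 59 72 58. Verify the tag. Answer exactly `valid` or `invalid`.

invalid

Key hex bytes 1c c2 76 04 59 72 58 is 7 bytes > B = 5, so hash it first: H(key) = 7b, then zero-pad to 5 bytes: K' = 7b 00 00 00 00.
K' ⊕ ipad = 4d 36 36 36 36; K' ⊕ opad = 27 5c 5c 5c 5c.
Inner hash: sum = 77+54+54+54+54+220 = 513; mod 256 = 1 → 01.
Outer hash (recomputed tag): sum = 39+92+92+92+92+1 = 408; mod 256 = 152 → 98.
Recomputed tag = 98; claimed = 38 → mismatch.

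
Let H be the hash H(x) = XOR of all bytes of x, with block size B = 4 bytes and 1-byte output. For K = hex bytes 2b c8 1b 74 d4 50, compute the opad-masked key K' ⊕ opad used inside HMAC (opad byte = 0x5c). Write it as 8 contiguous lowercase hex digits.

Key hex bytes 2b c8 1b 74 d4 50 is 6 bytes > B = 4, so hash it first: H(key) = 08, then zero-pad to 4 bytes: K' = 08 00 00 00.
XOR each byte with 0x5c: 08⊕5c=54, 00⊕5c=5c, 00⊕5c=5c, 00⊕5c=5c.

545c5c5c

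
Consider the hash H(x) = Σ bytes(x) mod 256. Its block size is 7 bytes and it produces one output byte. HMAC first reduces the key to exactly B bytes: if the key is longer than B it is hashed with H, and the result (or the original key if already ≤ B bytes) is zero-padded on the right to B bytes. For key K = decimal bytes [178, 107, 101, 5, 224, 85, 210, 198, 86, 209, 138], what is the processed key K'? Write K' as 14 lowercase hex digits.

05000000000000

|K| = 11 > B = 7, so first hash the key.
H(K): sum = 178+107+101+5+224+85+210+198+86+209+138 = 1541; mod 256 = 5 → 05.
Zero-pad H(K) = 05 to 7 bytes: K' = 05 00 00 00 00 00 00.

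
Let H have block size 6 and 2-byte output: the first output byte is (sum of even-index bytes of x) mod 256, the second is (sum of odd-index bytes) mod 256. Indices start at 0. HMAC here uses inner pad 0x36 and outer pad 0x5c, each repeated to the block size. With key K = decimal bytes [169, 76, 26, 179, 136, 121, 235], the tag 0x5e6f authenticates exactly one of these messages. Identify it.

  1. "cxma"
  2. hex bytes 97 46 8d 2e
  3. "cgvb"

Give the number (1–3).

1

Key decimal bytes [169, 76, 26, 179, 136, 121, 235] = a9 4c 1a b3 88 79 eb is 7 bytes > B = 6, so hash it first: H(key) = 36 78, then zero-pad to 6 bytes: K' = 36 78 00 00 00 00.
K' ⊕ ipad = 00 4e 36 36 36 36; K' ⊕ opad = 6a 24 5c 5c 5c 5c.
m1: inner = H(00 4e 36 36 36 36 63 78 6d 61) = 3c 93; tag = H(6a 24 5c 5c 5c 5c 3c 93) = 5e6f ← matches
m2: inner = H(00 4e 36 36 36 36 97 46 8d 2e) = 90 2e; tag = H(6a 24 5c 5c 5c 5c 90 2e) = b20a
m3: inner = H(00 4e 36 36 36 36 63 67 76 62) = 45 83; tag = H(6a 24 5c 5c 5c 5c 45 83) = 675f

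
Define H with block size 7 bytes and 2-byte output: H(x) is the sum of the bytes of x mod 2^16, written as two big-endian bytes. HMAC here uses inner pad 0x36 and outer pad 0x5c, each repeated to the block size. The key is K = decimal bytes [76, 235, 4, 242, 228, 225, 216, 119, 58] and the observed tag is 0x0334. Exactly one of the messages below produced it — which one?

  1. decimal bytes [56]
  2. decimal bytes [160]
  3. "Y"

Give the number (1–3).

3

Key decimal bytes [76, 235, 4, 242, 228, 225, 216, 119, 58] = 4c eb 04 f2 e4 e1 d8 77 3a is 9 bytes > B = 7, so hash it first: H(key) = 05 7b, then zero-pad to 7 bytes: K' = 05 7b 00 00 00 00 00.
K' ⊕ ipad = 33 4d 36 36 36 36 36; K' ⊕ opad = 59 27 5c 5c 5c 5c 5c.
m1: inner = H(33 4d 36 36 36 36 36 38) = 01 c6; tag = H(59 27 5c 5c 5c 5c 5c 01 c6) = 0313
m2: inner = H(33 4d 36 36 36 36 36 a0) = 02 2e; tag = H(59 27 5c 5c 5c 5c 5c 02 2e) = 027c
m3: inner = H(33 4d 36 36 36 36 36 59) = 01 e7; tag = H(59 27 5c 5c 5c 5c 5c 01 e7) = 0334 ← matches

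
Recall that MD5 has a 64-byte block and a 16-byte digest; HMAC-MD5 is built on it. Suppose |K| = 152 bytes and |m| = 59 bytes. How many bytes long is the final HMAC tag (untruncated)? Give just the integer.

The tag is one MD5 digest: 16 bytes.

16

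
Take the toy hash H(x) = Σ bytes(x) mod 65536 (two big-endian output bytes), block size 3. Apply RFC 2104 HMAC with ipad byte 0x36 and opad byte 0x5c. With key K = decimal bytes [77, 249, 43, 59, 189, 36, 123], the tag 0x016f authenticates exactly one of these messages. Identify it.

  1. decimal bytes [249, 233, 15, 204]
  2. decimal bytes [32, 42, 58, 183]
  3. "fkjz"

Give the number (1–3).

3

Key decimal bytes [77, 249, 43, 59, 189, 36, 123] = 4d f9 2b 3b bd 24 7b is 7 bytes > B = 3, so hash it first: H(key) = 03 08, then zero-pad to 3 bytes: K' = 03 08 00.
K' ⊕ ipad = 35 3e 36; K' ⊕ opad = 5f 54 5c.
m1: inner = H(35 3e 36 f9 e9 0f cc) = 03 66; tag = H(5f 54 5c 03 66) = 0178
m2: inner = H(35 3e 36 20 2a 3a b7) = 01 e4; tag = H(5f 54 5c 01 e4) = 01f4
m3: inner = H(35 3e 36 66 6b 6a 7a) = 02 5e; tag = H(5f 54 5c 02 5e) = 016f ← matches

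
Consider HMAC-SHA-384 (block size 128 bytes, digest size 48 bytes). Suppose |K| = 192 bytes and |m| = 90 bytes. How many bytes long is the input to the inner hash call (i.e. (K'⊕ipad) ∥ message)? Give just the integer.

218

Key is 192 > 128 bytes, so it is hashed to 48 bytes then zero-padded to 128: |K'| = 128.
Inner input = (K'⊕ipad) ∥ m → 128 + 90 = 218 bytes.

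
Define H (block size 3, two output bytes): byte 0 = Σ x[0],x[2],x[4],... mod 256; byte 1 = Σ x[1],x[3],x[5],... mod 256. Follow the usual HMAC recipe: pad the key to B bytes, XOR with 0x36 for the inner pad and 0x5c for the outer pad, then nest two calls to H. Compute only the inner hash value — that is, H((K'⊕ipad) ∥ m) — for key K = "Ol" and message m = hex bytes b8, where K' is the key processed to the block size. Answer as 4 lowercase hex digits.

af12

Key "Ol" = 4f 6c is 2 bytes ≤ B = 3; zero-pad to 3 bytes: K' = 4f 6c 00.
K' ⊕ ipad = 79 5a 36.
Inner input = 79 5a 36 ∥ b8.
Inner hash: even-index sum = 175 mod 256 = 175; odd-index sum = 274 mod 256 = 18 → af 12.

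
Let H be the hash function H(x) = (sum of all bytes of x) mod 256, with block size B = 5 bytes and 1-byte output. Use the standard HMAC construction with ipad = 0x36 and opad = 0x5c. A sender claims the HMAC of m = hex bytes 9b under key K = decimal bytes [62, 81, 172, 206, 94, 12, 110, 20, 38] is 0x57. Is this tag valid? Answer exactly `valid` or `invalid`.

valid

Key decimal bytes [62, 81, 172, 206, 94, 12, 110, 20, 38] = 3e 51 ac ce 5e 0c 6e 14 26 is 9 bytes > B = 5, so hash it first: H(key) = 1b, then zero-pad to 5 bytes: K' = 1b 00 00 00 00.
K' ⊕ ipad = 2d 36 36 36 36; K' ⊕ opad = 47 5c 5c 5c 5c.
Inner hash: sum = 45+54+54+54+54+155 = 416; mod 256 = 160 → a0.
Outer hash (recomputed tag): sum = 71+92+92+92+92+160 = 599; mod 256 = 87 → 57.
Recomputed tag = 57; claimed = 57 → match.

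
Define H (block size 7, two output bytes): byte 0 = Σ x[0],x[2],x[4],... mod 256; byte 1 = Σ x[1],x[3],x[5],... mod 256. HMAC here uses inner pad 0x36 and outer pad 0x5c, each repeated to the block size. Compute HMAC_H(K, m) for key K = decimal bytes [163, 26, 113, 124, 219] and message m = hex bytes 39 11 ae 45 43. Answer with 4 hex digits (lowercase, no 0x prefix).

Key decimal bytes [163, 26, 113, 124, 219] = a3 1a 71 7c db is 5 bytes ≤ B = 7; zero-pad to 7 bytes: K' = a3 1a 71 7c db 00 00.
K' ⊕ ipad = 95 2c 47 4a ed 36 36.  K' ⊕ opad = ff 46 2d 20 87 5c 5c.
Inner input = (K'⊕ipad) ∥ m = 95 2c 47 4a ed 36 36 ∥ 39 11 ae 45 43.
Inner hash: even-index sum = 597 mod 256 = 85; odd-index sum = 470 mod 256 = 214 → 55 d6.
Outer input = (K'⊕opad) ∥ inner = ff 46 2d 20 87 5c 5c ∥ 55 d6.
Outer hash (tag): even-index sum = 741 mod 256 = 229; odd-index sum = 279 mod 256 = 23 → e5 17.

e517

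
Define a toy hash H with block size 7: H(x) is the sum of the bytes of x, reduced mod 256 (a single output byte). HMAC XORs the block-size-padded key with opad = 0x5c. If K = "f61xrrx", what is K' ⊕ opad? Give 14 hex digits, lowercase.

3a6a6d242e2e24

Key "f61xrrx" = 66 36 31 78 72 72 78 is exactly B = 7 bytes: K' = 66 36 31 78 72 72 78.
XOR each byte with 0x5c: 66⊕5c=3a, 36⊕5c=6a, 31⊕5c=6d, 78⊕5c=24, 72⊕5c=2e, 72⊕5c=2e, 78⊕5c=24.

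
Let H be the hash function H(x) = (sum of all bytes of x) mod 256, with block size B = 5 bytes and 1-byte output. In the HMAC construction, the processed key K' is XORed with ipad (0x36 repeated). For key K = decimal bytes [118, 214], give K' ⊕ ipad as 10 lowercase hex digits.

40e0363636

Key decimal bytes [118, 214] = 76 d6 is 2 bytes ≤ B = 5; zero-pad to 5 bytes: K' = 76 d6 00 00 00.
XOR each byte with 0x36: 76⊕36=40, d6⊕36=e0, 00⊕36=36, 00⊕36=36, 00⊕36=36.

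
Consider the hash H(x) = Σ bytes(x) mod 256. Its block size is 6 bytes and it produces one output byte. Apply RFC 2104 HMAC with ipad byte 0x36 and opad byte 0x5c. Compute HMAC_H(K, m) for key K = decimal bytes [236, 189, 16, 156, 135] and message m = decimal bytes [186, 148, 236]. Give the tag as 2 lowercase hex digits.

2a

Key decimal bytes [236, 189, 16, 156, 135] = ec bd 10 9c 87 is 5 bytes ≤ B = 6; zero-pad to 6 bytes: K' = ec bd 10 9c 87 00.
K' ⊕ ipad = da 8b 26 aa b1 36.  K' ⊕ opad = b0 e1 4c c0 db 5c.
Inner input = (K'⊕ipad) ∥ m = da 8b 26 aa b1 36 ∥ ba 94 ec.
Inner hash: sum = 218+139+38+170+177+54+186+148+236 = 1366; mod 256 = 86 → 56.
Outer input = (K'⊕opad) ∥ inner = b0 e1 4c c0 db 5c ∥ 56.
Outer hash (tag): sum = 176+225+76+192+219+92+86 = 1066; mod 256 = 42 → 2a.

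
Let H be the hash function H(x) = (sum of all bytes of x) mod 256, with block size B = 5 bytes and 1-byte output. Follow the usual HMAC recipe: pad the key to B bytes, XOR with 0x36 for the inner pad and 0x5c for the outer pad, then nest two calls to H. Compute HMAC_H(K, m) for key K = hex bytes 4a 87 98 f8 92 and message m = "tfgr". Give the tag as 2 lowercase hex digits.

27

Key hex bytes 4a 87 98 f8 92 is exactly B = 5 bytes: K' = 4a 87 98 f8 92.
K' ⊕ ipad = 7c b1 ae ce a4.  K' ⊕ opad = 16 db c4 a4 ce.
Inner input = (K'⊕ipad) ∥ m = 7c b1 ae ce a4 ∥ 74 66 67 72.
Inner hash: sum = 124+177+174+206+164+116+102+103+114 = 1280; mod 256 = 0 → 00.
Outer input = (K'⊕opad) ∥ inner = 16 db c4 a4 ce ∥ 00.
Outer hash (tag): sum = 22+219+196+164+206+0 = 807; mod 256 = 39 → 27.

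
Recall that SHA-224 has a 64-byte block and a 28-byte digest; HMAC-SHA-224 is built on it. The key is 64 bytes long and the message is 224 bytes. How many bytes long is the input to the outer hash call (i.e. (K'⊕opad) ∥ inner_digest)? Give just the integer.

Key is 64 ≤ 64 bytes, zero-padded: |K'| = 64.
Outer input = (K'⊕opad) ∥ H(inner) → 64 + 28 = 92 bytes.

92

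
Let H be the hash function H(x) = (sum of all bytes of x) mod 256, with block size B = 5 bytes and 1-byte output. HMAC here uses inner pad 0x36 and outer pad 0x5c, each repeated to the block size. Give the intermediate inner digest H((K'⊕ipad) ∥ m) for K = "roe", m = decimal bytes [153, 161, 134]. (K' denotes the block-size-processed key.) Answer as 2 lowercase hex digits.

1c

Key "roe" = 72 6f 65 is 3 bytes ≤ B = 5; zero-pad to 5 bytes: K' = 72 6f 65 00 00.
K' ⊕ ipad = 44 59 53 36 36.
Inner input = 44 59 53 36 36 ∥ 99 a1 86.
Inner hash: sum = 68+89+83+54+54+153+161+134 = 796; mod 256 = 28 → 1c.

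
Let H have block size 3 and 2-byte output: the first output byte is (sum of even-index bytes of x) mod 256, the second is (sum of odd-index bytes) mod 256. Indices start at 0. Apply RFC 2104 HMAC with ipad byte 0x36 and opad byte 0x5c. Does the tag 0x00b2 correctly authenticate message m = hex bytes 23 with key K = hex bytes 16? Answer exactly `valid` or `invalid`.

invalid

Key hex bytes 16 is 1 byte ≤ B = 3; zero-pad to 3 bytes: K' = 16 00 00.
K' ⊕ ipad = 20 36 36; K' ⊕ opad = 4a 5c 5c.
Inner hash: even-index sum = 86 mod 256 = 86; odd-index sum = 89 mod 256 = 89 → 56 59.
Outer hash (recomputed tag): even-index sum = 255 mod 256 = 255; odd-index sum = 178 mod 256 = 178 → ff b2.
Recomputed tag = ffb2; claimed = 00b2 → mismatch.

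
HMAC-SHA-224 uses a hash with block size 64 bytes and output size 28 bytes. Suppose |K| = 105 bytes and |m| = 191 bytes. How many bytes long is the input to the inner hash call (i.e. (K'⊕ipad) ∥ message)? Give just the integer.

255

Key is 105 > 64 bytes, so it is hashed to 28 bytes then zero-padded to 64: |K'| = 64.
Inner input = (K'⊕ipad) ∥ m → 64 + 191 = 255 bytes.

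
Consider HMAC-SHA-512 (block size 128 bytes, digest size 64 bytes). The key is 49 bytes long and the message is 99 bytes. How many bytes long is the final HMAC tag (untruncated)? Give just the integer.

The tag is one SHA-512 digest: 64 bytes.

64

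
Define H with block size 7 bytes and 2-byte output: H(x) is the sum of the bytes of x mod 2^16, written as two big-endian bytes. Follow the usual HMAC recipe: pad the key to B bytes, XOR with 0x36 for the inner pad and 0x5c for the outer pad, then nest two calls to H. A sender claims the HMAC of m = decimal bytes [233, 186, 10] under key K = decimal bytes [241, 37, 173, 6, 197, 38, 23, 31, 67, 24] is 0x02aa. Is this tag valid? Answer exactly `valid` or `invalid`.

valid

Key decimal bytes [241, 37, 173, 6, 197, 38, 23, 31, 67, 24] = f1 25 ad 06 c5 26 17 1f 43 18 is 10 bytes > B = 7, so hash it first: H(key) = 03 45, then zero-pad to 7 bytes: K' = 03 45 00 00 00 00 00.
K' ⊕ ipad = 35 73 36 36 36 36 36; K' ⊕ opad = 5f 19 5c 5c 5c 5c 5c.
Inner hash: sum = 53+115+54+54+54+54+54+233+186+10 = 867 → 03 63.
Outer hash (recomputed tag): sum = 95+25+92+92+92+92+92+3+99 = 682 → 02 aa.
Recomputed tag = 02aa; claimed = 02aa → match.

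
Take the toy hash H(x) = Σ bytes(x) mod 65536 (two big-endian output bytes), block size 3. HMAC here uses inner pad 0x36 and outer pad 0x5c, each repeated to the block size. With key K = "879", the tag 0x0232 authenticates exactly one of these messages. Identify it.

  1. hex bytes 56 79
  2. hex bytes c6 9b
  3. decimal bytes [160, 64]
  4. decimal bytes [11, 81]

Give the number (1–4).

3

Key "879" = 38 37 39 is exactly B = 3 bytes: K' = 38 37 39.
K' ⊕ ipad = 0e 01 0f; K' ⊕ opad = 64 6b 65.
m1: inner = H(0e 01 0f 56 79) = 00 ed; tag = H(64 6b 65 00 ed) = 0221
m2: inner = H(0e 01 0f c6 9b) = 01 7f; tag = H(64 6b 65 01 7f) = 01b4
m3: inner = H(0e 01 0f a0 40) = 00 fe; tag = H(64 6b 65 00 fe) = 0232 ← matches
m4: inner = H(0e 01 0f 0b 51) = 00 7a; tag = H(64 6b 65 00 7a) = 01ae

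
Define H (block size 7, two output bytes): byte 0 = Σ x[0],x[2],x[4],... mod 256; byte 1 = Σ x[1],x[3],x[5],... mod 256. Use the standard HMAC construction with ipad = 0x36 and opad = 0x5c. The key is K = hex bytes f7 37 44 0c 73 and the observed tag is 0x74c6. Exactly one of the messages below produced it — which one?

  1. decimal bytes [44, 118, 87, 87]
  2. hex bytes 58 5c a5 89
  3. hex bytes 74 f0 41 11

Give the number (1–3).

3

Key hex bytes f7 37 44 0c 73 is 5 bytes ≤ B = 7; zero-pad to 7 bytes: K' = f7 37 44 0c 73 00 00.
K' ⊕ ipad = c1 01 72 3a 45 36 36; K' ⊕ opad = ab 6b 18 50 2f 5c 5c.
m1: inner = H(c1 01 72 3a 45 36 36 2c 76 57 57) = 7b f4; tag = H(ab 6b 18 50 2f 5c 5c 7b f4) = 4292
m2: inner = H(c1 01 72 3a 45 36 36 58 5c a5 89) = 93 6e; tag = H(ab 6b 18 50 2f 5c 5c 93 6e) = bcaa
m3: inner = H(c1 01 72 3a 45 36 36 74 f0 41 11) = af 26; tag = H(ab 6b 18 50 2f 5c 5c af 26) = 74c6 ← matches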